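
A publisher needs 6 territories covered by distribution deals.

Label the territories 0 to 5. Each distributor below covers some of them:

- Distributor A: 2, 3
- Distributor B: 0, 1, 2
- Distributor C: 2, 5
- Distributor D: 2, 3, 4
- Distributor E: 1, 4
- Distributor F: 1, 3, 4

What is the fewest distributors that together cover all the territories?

Take {B, C, F}. Their union is {0, 1, 2, 3, 4, 5}, which is all 6 territories.
Only B contains 0, so B is forced; the remaining 3 territories need at least 2 more distributors (each remaining distributor adds at most 2) — so at least 3 distributors are needed, and 3 is optimal.

3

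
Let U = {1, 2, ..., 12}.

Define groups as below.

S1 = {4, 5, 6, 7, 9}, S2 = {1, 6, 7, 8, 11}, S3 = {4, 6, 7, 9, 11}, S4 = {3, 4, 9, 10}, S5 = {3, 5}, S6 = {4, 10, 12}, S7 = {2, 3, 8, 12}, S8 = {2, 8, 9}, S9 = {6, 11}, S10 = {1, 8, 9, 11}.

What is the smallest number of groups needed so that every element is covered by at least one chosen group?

S1 and S2 and S4 and S7 together: S1 ∪ S2 ∪ S4 ∪ S7 = {1, 2, 3, 4, 5, 6, 7, 8, 9, 10, 11, 12} — every element is covered.
No 3 of the 10 groups cover everything (all 120 combinations miss at least one element), so 4 is optimal.

4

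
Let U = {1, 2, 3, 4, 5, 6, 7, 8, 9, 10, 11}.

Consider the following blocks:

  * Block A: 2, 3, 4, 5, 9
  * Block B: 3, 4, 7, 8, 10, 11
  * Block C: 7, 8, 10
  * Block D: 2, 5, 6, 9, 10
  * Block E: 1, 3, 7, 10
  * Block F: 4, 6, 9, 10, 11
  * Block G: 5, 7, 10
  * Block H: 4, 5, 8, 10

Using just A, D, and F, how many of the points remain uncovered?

Union of A, D, F = {2, 3, 4, 5, 6, 9, 10, 11}.
Not covered: 1, 7, 8 — 3 points.

3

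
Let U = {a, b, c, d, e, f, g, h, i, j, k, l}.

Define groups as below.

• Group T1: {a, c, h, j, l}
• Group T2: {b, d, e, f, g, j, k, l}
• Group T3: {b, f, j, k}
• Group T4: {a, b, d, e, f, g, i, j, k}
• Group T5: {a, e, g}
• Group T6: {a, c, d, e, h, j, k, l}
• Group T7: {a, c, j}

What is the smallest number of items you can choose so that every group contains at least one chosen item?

2

T = {a, f} meets every group (each contains at least one member of T), and |T| = 2.
The groups T3, T5 are pairwise disjoint, so any hitting set needs a separate item for each — at least 2. Hence 2 is optimal.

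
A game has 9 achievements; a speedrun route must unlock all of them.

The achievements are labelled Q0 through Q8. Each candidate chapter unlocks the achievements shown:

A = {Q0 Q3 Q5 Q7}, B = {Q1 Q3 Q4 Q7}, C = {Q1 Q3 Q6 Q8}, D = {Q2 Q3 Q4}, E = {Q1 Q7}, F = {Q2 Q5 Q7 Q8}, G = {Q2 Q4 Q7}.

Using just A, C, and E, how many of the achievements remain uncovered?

2

Union of A, C, E = {Q0, Q1, Q3, Q5, Q6, Q7, Q8}.
Not covered: Q2, Q4 — 2 achievements.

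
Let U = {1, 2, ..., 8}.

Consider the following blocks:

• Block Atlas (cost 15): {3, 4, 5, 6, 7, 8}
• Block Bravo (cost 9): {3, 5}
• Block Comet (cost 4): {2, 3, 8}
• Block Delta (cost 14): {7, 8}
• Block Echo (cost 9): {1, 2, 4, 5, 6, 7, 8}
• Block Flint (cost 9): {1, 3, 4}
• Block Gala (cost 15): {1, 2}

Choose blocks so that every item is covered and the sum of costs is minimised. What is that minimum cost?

13

Comet, Echo together cover every item (Comet ∪ Echo = {1, 2, 3, 4, 5, 6, 7, 8}); total cost 4 + 9 = 13.
No covering selection has total cost below 13.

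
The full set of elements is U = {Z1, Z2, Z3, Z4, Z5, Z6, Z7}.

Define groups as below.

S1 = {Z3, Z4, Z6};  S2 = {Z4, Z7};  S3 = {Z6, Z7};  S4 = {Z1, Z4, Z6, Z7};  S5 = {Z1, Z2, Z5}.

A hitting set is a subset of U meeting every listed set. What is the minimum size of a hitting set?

3

Take H = {Z5, Z6, Z7}. Each listed group contains at least one of these, so H is a hitting set of size 3.
No choice of 2 elements meets every group, so 3 is the minimum.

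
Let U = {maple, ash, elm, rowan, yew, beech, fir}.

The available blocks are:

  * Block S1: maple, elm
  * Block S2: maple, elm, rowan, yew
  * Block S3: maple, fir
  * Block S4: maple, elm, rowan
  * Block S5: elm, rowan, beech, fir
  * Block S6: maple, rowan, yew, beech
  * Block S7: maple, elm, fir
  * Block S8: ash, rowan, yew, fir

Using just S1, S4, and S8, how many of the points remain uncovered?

Union of S1, S4, S8 = {maple, ash, elm, rowan, yew, fir}.
Not covered: beech — 1 point.

1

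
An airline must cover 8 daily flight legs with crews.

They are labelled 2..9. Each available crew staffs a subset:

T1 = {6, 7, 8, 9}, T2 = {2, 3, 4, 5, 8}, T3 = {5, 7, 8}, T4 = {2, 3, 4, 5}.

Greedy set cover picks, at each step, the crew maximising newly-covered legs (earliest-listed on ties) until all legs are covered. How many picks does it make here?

Greedy: pick T2 (covers 5 new) → pick T1 (covers 3 new). Total picks: 2.

2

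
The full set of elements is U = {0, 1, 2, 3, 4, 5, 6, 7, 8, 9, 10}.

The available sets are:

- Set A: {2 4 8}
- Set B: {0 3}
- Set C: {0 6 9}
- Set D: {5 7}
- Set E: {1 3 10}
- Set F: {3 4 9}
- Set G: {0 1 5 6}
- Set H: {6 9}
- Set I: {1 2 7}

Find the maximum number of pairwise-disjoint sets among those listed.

A, B, D, H are pairwise disjoint (A={2,4,8}; B={0,3}; D={5,7}; H={6,9}).
Every remaining set overlaps one of these, and no 5 of the listed sets are pairwise disjoint, so 4 is the maximum.

4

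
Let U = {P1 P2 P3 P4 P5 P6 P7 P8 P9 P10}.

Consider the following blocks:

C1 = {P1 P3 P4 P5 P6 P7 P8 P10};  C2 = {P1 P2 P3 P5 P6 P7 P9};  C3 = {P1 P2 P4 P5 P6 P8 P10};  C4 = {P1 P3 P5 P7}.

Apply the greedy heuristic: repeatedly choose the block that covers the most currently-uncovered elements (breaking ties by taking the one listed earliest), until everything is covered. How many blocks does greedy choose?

Greedy: pick C1 (covers 8 new) → pick C2 (covers 2 new). Total picks: 2.

2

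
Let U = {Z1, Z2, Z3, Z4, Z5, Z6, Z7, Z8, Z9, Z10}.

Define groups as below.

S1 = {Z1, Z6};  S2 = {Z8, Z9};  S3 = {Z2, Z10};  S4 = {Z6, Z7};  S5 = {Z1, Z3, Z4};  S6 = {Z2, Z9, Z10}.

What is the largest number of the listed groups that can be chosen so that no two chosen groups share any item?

4

S2, S3, S4, S5 are pairwise disjoint (S2={Z8,Z9}; S3={Z2,Z10}; S4={Z6,Z7}; S5={Z1,Z3,Z4}).
Every remaining group overlaps one of these, and no 5 of the listed groups are pairwise disjoint, so 4 is the maximum.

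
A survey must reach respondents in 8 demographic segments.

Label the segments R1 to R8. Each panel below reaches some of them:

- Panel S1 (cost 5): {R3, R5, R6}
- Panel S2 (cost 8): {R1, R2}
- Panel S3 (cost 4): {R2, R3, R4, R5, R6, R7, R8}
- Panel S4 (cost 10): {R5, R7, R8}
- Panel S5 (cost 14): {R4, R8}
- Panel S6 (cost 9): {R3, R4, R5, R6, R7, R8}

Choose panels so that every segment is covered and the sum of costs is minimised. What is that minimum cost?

S2, S3 together cover every segment (S2 ∪ S3 = {R1, R2, R3, R4, R5, R6, R7, R8}); total cost 8 + 4 = 12.
No covering selection has total cost below 12.

12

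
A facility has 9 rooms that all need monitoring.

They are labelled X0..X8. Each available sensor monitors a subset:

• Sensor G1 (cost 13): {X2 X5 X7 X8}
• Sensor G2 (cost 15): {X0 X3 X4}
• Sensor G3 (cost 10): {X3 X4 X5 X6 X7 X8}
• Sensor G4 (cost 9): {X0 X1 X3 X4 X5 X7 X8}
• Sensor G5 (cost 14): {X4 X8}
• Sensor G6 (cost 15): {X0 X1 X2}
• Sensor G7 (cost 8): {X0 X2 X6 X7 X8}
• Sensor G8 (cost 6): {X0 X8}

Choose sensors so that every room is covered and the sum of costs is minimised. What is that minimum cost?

G4, G7 together cover every room (G4 ∪ G7 = {X0, X1, X2, X3, X4, X5, X6, X7, X8}); total cost 9 + 8 = 17.
No covering selection has total cost below 17.

17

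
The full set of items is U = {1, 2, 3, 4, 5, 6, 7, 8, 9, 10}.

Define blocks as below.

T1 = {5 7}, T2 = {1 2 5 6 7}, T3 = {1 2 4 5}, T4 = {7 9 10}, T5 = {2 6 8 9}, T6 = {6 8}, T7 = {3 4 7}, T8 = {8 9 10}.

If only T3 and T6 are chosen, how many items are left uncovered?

Union of T3, T6 = {1, 2, 4, 5, 6, 8}.
Not covered: 3, 7, 9, 10 — 4 items.

4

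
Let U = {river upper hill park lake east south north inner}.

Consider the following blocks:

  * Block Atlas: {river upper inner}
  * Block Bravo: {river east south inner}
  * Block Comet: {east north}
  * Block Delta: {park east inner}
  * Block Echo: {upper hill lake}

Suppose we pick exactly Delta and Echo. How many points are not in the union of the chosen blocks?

Union of Delta, Echo = {upper, hill, park, lake, east, inner}.
Not covered: river, south, north — 3 points.

3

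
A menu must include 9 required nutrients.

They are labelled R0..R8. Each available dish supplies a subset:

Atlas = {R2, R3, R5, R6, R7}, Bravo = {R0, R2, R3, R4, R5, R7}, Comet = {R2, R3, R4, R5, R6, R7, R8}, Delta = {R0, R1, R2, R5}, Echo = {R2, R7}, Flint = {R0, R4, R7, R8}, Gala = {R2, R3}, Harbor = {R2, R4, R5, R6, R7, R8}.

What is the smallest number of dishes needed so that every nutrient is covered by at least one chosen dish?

2

Comet and Delta together: Comet ∪ Delta = {R0, R1, R2, R3, R4, R5, R6, R7, R8} — every nutrient is covered.
No single dish has all 9 nutrients (the largest, Comet, has 7), so 2 is optimal.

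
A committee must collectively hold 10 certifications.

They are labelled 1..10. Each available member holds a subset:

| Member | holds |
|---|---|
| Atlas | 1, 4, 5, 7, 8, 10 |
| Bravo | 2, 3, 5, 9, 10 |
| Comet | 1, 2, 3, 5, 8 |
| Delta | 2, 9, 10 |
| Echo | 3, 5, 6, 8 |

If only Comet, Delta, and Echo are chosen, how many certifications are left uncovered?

2

Union of Comet, Delta, Echo = {1, 2, 3, 5, 6, 8, 9, 10}.
Not covered: 4, 7 — 2 certifications.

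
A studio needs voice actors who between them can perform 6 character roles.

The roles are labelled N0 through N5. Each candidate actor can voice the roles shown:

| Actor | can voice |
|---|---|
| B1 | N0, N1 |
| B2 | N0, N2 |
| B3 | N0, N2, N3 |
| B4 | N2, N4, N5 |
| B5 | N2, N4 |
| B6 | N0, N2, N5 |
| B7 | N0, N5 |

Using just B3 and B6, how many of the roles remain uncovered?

Union of B3, B6 = {N0, N2, N3, N5}.
Not covered: N1, N4 — 2 roles.

2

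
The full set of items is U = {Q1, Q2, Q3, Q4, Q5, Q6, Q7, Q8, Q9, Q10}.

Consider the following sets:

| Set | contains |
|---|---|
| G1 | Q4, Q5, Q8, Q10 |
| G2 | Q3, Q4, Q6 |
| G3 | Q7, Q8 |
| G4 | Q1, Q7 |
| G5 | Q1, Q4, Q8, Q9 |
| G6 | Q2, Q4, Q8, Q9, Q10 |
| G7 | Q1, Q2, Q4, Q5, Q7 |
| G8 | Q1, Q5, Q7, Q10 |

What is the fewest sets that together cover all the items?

Take {G2, G6, G8}. Their union is {Q1, Q2, Q3, Q4, Q5, Q6, Q7, Q8, Q9, Q10}, which is all 10 items.
Only G2 contains Q3, so G2 is forced; the remaining 7 items need at least 2 more sets (each remaining set adds at most 4) — so at least 3 sets are needed, and 3 is optimal.

3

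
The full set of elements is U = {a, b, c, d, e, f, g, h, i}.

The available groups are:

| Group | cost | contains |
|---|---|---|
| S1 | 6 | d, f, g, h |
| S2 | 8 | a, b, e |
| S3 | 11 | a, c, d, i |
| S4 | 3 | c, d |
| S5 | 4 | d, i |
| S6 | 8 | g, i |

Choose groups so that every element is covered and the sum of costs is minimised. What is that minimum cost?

21

S1, S2, S4, S5 together cover every element (S1 ∪ S2 ∪ S4 ∪ S5 = {a, b, c, d, e, f, g, h, i}); total cost 6 + 8 + 3 + 4 = 21.
No covering selection has total cost below 21.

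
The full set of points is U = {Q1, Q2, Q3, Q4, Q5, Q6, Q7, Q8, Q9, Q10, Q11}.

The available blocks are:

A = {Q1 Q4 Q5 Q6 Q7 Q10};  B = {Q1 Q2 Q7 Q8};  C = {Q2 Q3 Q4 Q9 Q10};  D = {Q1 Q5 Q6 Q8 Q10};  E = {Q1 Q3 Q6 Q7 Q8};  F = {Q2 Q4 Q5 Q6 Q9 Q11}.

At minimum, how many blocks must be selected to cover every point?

Take {A, E, F}. Their union is {Q1, Q2, Q3, Q4, Q5, Q6, Q7, Q8, Q9, Q10, Q11}, which is all 11 points.
Only F contains Q11, so F is forced; the remaining 5 points need at least 2 more blocks (each remaining block adds at most 4) — so at least 3 blocks are needed, and 3 is optimal.

3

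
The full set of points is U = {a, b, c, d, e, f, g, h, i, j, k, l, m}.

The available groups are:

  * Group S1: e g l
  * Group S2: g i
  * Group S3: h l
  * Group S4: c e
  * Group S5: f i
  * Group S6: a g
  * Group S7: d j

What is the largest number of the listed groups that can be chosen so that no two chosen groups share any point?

5

S3, S4, S5, S6, S7 are pairwise disjoint (S3={h,l}; S4={c,e}; S5={f,i}; S6={a,g}; S7={d,j}).
Every remaining group overlaps one of these, and no 6 of the listed groups are pairwise disjoint, so 5 is the maximum.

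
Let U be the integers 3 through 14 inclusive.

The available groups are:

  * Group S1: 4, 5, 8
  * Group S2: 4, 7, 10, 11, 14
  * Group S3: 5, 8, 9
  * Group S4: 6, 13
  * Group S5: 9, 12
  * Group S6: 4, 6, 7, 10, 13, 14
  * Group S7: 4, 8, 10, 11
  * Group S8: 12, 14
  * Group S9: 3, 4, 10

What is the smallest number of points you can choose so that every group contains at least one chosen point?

4

Take H = {4, 5, 12, 13}. Each listed group contains at least one of these, so H is a hitting set of size 4.
The groups S3, S4, S8, S9 are pairwise disjoint, so any hitting set needs a separate point for each — at least 4. Hence 4 is optimal.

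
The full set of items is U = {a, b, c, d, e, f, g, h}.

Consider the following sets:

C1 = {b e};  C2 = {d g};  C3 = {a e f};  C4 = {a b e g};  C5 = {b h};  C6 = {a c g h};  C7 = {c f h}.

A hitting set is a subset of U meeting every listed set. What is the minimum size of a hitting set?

The 3 items {e, g, h} hit every set.
The sets C1, C2, C7 are pairwise disjoint, so any hitting set needs a separate item for each — at least 3. Hence 3 is optimal.

3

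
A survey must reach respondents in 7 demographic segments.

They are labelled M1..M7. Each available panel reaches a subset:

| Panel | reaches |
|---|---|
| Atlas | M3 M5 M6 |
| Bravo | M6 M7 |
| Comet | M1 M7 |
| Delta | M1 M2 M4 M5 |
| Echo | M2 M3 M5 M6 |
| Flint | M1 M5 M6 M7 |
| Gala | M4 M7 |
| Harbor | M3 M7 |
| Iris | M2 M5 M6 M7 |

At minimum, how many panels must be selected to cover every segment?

3

Atlas and Delta and Harbor together: Atlas ∪ Delta ∪ Harbor = {M1, M2, M3, M4, M5, M6, M7} — every segment is covered.
No 2 of the 9 panels cover everything (all 36 combinations miss at least one segment), so 3 is optimal.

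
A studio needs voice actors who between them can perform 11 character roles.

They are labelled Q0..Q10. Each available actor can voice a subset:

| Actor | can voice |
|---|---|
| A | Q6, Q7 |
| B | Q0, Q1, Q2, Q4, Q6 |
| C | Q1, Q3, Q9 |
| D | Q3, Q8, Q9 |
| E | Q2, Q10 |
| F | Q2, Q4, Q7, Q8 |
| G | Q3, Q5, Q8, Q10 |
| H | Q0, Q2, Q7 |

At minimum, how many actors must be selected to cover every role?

4

Take {B, C, G, H}. Their union is {Q0, Q1, Q2, Q3, Q4, Q5, Q6, Q7, Q8, Q9, Q10}, which is all 11 roles.
No 3 of the 8 actors cover everything (all 56 combinations miss at least one role), so 4 is optimal.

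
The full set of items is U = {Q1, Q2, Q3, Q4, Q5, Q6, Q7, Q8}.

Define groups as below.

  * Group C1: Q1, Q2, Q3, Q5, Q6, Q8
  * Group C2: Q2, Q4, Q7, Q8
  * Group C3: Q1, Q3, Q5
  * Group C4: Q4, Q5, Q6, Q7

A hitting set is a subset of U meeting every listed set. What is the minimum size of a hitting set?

2

Take H = {Q1, Q7}. Each listed group contains at least one of these, so H is a hitting set of size 2.
The groups C2, C3 are pairwise disjoint, so any hitting set needs a separate item for each — at least 2. Hence 2 is optimal.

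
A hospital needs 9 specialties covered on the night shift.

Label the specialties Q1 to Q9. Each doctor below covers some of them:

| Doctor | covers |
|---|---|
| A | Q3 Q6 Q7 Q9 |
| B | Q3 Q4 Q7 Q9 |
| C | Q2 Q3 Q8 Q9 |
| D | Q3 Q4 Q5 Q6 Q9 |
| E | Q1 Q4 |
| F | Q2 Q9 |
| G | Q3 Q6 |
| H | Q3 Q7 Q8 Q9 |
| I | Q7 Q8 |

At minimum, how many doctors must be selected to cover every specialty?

Take {C, D, E, H}. Their union is {Q1, Q2, Q3, Q4, Q5, Q6, Q7, Q8, Q9}, which is all 9 specialties.
No 3 of the 9 doctors cover everything (all 84 combinations miss at least one specialty), so 4 is optimal.

4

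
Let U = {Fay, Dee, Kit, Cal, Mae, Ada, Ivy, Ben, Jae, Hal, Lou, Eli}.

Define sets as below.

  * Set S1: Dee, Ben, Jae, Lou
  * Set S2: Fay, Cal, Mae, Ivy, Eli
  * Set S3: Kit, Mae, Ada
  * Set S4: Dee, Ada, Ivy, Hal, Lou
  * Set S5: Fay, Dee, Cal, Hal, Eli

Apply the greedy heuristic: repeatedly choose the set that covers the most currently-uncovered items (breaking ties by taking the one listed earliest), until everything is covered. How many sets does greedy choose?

4

Greedy: pick S2 (covers 5 new) → pick S1 (covers 4 new) → pick S3 (covers 2 new) → pick S4 (covers 1 new). Total picks: 4.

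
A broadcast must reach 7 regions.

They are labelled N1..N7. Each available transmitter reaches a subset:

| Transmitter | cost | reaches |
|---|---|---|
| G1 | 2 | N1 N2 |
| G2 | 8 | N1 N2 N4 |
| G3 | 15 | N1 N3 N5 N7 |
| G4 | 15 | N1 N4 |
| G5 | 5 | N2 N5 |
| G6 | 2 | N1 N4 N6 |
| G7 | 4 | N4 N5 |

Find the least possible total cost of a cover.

19

G1, G3, G6 together cover every region (G1 ∪ G3 ∪ G6 = {N1, N2, N3, N4, N5, N6, N7}); total cost 2 + 15 + 2 = 19.
The greedy pick G6, G1, G7, G3 costs 23; no covering selection beats 19.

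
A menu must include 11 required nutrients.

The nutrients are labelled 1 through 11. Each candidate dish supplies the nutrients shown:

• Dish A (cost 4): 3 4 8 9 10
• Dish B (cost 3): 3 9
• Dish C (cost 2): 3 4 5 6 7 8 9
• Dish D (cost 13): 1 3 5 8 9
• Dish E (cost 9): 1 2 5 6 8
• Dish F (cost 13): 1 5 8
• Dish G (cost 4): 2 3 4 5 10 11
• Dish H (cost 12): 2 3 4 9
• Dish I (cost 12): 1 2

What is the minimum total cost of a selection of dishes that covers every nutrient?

15

C, E, G together cover every nutrient (C ∪ E ∪ G = {1, 2, 3, 4, 5, 6, 7, 8, 9, 10, 11}); total cost 2 + 9 + 4 = 15.
No covering selection has total cost below 15.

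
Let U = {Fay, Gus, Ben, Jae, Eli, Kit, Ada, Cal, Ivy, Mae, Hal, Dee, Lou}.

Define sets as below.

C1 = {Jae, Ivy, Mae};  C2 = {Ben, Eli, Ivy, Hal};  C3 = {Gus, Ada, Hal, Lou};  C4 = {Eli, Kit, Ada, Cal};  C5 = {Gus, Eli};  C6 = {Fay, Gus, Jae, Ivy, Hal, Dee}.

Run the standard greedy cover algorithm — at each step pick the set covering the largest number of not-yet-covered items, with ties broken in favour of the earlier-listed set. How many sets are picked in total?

Greedy: pick C6 (covers 6 new) → pick C4 (covers 4 new) → pick C1 (covers 1 new) → pick C2 (covers 1 new) → pick C3 (covers 1 new). Total picks: 5.

5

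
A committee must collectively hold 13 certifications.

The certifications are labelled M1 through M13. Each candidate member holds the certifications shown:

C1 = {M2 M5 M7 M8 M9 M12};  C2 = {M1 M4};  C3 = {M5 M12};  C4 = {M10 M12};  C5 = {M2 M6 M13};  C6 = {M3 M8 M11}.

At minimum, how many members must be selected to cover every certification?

Take {C1, C2, C4, C5, C6}. Their union is {M1, M2, M3, M4, M5, M6, M7, M8, M9, M10, M11, M12, M13}, which is all 13 certifications.
Only C1 contains M7, so C1 is forced; the remaining 7 certifications need at least 4 more members (each remaining member adds at most 2) — so at least 5 members are needed, and 5 is optimal.

5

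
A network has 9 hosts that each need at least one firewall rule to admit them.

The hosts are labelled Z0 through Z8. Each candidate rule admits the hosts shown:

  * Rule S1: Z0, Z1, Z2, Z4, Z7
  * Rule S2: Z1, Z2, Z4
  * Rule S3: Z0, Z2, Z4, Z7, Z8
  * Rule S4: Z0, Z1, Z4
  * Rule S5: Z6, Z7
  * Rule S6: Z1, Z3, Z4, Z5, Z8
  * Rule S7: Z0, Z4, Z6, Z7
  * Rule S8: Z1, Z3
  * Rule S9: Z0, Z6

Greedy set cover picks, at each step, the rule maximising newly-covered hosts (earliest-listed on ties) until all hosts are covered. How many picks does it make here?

Greedy: pick S1 (covers 5 new) → pick S6 (covers 3 new) → pick S5 (covers 1 new). Total picks: 3.

3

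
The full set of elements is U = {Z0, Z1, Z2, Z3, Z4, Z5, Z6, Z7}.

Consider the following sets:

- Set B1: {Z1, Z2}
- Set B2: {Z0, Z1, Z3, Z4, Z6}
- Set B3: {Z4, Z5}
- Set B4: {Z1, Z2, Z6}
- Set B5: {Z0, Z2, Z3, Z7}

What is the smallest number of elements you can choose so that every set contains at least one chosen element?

2

H = {Z2, Z4} meets every set (each contains at least one member of H), and |H| = 2.
The sets B3, B4 are pairwise disjoint, so any hitting set needs a separate element for each — at least 2. Hence 2 is optimal.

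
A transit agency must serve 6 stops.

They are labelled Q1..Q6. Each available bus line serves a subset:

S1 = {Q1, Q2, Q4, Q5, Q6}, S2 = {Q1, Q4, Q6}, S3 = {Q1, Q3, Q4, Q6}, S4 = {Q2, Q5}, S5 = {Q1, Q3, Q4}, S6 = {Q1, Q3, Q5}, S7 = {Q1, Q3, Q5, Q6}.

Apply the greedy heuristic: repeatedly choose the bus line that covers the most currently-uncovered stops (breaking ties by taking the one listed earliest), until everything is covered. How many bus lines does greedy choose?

2

Greedy: pick S1 (covers 5 new) → pick S3 (covers 1 new). Total picks: 2.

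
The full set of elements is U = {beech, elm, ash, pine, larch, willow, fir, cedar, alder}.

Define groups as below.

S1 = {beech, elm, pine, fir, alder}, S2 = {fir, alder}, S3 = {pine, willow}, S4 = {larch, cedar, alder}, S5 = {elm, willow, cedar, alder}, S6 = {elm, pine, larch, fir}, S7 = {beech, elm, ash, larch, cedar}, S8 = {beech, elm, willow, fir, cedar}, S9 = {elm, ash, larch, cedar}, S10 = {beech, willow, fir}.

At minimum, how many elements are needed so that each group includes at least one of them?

3

The 3 elements {pine, fir, cedar} hit every group.
The groups S2, S3, S7 are pairwise disjoint, so any hitting set needs a separate element for each — at least 3. Hence 3 is optimal.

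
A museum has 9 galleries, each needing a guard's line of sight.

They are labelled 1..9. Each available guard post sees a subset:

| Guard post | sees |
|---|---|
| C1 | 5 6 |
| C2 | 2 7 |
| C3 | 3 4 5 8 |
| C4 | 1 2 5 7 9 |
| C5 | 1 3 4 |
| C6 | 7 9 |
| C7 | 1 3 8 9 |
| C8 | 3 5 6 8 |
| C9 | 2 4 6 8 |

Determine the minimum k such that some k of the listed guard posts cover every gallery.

3

C4 and C8 and C9 together: C4 ∪ C8 ∪ C9 = {1, 2, 3, 4, 5, 6, 7, 8, 9} — every gallery is covered.
No 2 of the 9 guard posts cover everything (all 36 combinations miss at least one gallery), so 3 is optimal.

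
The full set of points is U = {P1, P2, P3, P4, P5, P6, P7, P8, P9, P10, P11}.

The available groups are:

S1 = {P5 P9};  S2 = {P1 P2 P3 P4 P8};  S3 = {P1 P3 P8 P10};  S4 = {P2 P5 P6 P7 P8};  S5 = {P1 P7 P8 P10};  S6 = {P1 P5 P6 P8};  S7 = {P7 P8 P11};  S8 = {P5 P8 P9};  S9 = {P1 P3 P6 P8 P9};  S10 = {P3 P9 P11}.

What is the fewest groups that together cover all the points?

4

S2 and S4 and S5 and S10 together: S2 ∪ S4 ∪ S5 ∪ S10 = {P1, P2, P3, P4, P5, P6, P7, P8, P9, P10, P11} — every point is covered.
No 3 of the 10 groups cover everything (all 120 combinations miss at least one point), so 4 is optimal.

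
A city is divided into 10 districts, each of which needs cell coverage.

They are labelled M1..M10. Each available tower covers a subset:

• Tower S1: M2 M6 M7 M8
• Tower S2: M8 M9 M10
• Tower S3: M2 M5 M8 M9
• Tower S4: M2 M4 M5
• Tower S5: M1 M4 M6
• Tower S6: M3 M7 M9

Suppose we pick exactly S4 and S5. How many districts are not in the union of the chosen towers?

Union of S4, S5 = {M1, M2, M4, M5, M6}.
Not covered: M3, M7, M8, M9, M10 — 5 districts.

5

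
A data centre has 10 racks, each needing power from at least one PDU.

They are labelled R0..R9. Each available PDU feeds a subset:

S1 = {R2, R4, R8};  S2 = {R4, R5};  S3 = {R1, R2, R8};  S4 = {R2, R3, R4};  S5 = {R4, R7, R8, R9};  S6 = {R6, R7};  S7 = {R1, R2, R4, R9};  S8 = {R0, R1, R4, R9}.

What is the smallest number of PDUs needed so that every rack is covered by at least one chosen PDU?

Take {S2, S4, S5, S6, S8}. Their union is {R0, R1, R2, R3, R4, R5, R6, R7, R8, R9}, which is all 10 racks.
No 4 of the 8 PDUs cover everything (all 70 combinations miss at least one rack), so 5 is optimal.

5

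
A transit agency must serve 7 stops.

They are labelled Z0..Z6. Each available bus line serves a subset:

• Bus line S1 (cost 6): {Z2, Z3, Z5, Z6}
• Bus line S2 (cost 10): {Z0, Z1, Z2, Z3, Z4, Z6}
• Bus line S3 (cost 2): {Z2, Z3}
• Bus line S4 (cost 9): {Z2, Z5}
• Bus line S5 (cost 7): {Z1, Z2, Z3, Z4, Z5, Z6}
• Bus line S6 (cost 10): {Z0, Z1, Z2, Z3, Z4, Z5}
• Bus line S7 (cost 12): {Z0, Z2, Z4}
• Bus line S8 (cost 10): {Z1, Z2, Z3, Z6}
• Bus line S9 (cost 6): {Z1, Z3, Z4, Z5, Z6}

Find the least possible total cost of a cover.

16

S6, S9 together cover every stop (S6 ∪ S9 = {Z0, Z1, Z2, Z3, Z4, Z5, Z6}); total cost 10 + 6 = 16.
The greedy pick S3, S9, S2 costs 18; no covering selection beats 16.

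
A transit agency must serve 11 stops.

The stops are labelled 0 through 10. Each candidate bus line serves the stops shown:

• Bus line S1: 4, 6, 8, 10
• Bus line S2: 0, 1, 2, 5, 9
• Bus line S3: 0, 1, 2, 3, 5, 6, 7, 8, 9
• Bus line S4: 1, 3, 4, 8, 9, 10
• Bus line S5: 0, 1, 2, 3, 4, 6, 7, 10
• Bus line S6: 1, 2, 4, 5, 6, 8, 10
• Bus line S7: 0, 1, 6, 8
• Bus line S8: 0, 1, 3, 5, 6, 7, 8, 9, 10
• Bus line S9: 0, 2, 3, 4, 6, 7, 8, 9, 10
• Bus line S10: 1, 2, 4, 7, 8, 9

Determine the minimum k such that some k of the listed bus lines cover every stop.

Take {S3, S6}. Their union is {0, 1, 2, 3, 4, 5, 6, 7, 8, 9, 10}, which is all 11 stops.
No single bus line has all 11 stops (the largest, S3, has 9), so 2 is optimal.

2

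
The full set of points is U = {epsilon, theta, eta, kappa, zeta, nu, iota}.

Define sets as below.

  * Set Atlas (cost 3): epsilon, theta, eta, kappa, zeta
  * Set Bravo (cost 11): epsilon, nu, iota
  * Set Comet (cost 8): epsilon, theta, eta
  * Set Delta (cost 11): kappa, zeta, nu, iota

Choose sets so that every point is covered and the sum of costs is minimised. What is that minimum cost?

Atlas, Delta together cover every point (Atlas ∪ Delta = {epsilon, theta, eta, kappa, zeta, nu, iota}); total cost 3 + 11 = 14.
No covering selection has total cost below 14.

14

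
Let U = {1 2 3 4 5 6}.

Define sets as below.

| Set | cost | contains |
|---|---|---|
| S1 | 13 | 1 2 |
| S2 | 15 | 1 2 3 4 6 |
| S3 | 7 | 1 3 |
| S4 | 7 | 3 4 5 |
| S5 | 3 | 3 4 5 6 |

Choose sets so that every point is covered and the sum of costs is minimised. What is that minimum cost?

16

S1, S5 together cover every point (S1 ∪ S5 = {1, 2, 3, 4, 5, 6}); total cost 13 + 3 = 16.
No covering selection has total cost below 16.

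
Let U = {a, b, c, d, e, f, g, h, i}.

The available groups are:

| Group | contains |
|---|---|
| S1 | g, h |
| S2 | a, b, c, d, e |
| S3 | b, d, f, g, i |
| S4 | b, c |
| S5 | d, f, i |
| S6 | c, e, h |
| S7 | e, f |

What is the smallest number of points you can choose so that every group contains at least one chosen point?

3

The 3 points {c, f, g} hit every group.
The groups S1, S4, S5 are pairwise disjoint, so any hitting set needs a separate point for each — at least 3. Hence 3 is optimal.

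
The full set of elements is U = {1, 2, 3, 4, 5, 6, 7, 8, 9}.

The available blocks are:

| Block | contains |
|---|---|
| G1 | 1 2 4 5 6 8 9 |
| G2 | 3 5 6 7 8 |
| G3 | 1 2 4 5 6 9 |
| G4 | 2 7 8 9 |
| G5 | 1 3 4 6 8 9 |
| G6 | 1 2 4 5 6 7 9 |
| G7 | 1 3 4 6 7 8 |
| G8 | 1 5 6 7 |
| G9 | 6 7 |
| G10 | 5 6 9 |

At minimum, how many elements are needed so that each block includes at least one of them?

Take H = {7, 9}. Each listed block contains at least one of these, so H is a hitting set of size 2.
No single element lies in every block, so at least 2 are needed and 2 is optimal.

2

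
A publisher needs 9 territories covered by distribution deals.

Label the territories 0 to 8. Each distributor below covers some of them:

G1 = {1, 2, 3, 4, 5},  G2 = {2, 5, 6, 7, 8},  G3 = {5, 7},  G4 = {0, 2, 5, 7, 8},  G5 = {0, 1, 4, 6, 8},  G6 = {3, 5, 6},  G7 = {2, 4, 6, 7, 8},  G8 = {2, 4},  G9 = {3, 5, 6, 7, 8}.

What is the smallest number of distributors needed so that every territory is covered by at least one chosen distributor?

3

G1 and G4 and G9 together: G1 ∪ G4 ∪ G9 = {0, 1, 2, 3, 4, 5, 6, 7, 8} — every territory is covered.
No 2 of the 9 distributors cover everything (all 36 combinations miss at least one territory), so 3 is optimal.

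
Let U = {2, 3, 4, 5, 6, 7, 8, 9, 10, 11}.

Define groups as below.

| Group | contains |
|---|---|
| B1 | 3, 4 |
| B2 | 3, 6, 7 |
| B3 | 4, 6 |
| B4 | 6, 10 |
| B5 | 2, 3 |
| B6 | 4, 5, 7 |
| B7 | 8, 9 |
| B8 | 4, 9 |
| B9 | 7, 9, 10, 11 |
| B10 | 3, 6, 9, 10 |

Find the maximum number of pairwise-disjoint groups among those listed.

B4, B5, B6, B7 are pairwise disjoint (B4={6,10}; B5={2,3}; B6={4,5,7}; B7={8,9}).
Every remaining group overlaps one of these, and no 5 of the listed groups are pairwise disjoint, so 4 is the maximum.

4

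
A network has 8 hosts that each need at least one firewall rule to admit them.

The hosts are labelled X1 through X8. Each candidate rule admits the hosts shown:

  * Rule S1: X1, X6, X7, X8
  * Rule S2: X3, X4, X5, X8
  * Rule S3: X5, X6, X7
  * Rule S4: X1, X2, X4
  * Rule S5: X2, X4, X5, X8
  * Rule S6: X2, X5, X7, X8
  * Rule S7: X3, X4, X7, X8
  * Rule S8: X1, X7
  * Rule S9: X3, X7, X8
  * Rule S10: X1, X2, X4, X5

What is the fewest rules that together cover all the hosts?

S1 and S2 and S5 together: S1 ∪ S2 ∪ S5 = {X1, X2, X3, X4, X5, X6, X7, X8} — every host is covered.
No 2 of the 10 rules cover everything (all 45 combinations miss at least one host), so 3 is optimal.

3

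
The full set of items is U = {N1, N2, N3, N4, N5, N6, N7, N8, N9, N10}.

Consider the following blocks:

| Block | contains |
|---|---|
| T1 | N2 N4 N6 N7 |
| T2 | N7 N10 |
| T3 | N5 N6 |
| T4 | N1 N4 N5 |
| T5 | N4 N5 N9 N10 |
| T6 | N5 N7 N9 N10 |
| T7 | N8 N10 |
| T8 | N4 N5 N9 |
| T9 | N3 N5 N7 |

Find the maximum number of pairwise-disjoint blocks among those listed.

2

T7, T8 are pairwise disjoint (T7={N8,N10}; T8={N4,N5,N9}).
Every remaining block overlaps one of these, and no 3 of the listed blocks are pairwise disjoint, so 2 is the maximum.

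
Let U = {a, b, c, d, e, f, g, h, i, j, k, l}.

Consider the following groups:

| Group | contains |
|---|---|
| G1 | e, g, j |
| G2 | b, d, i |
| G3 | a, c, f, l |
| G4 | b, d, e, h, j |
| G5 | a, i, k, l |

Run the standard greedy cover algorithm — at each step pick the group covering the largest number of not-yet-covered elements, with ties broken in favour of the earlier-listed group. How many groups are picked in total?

4

Greedy: pick G4 (covers 5 new) → pick G3 (covers 4 new) → pick G5 (covers 2 new) → pick G1 (covers 1 new). Total picks: 4.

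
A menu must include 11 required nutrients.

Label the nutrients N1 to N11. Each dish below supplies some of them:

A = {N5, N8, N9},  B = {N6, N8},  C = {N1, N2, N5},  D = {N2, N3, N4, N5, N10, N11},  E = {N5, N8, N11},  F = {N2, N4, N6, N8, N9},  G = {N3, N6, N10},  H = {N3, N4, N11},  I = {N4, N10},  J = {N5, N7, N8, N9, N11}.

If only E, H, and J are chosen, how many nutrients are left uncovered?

4

Union of E, H, J = {N3, N4, N5, N7, N8, N9, N11}.
Not covered: N1, N2, N6, N10 — 4 nutrients.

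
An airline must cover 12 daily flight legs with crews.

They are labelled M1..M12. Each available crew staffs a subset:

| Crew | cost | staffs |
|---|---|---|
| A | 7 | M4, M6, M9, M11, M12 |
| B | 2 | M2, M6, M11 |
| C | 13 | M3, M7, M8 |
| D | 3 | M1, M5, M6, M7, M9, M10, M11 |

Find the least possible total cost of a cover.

25

A, B, C, D together cover every leg (A ∪ B ∪ C ∪ D = {M1, M2, M3, M4, M5, M6, M7, M8, M9, M10, M11, M12}); total cost 7 + 2 + 13 + 3 = 25.
No covering selection has total cost below 25.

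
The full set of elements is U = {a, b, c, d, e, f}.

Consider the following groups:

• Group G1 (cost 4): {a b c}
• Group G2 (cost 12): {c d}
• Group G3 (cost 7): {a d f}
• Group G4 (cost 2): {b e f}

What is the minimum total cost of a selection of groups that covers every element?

G1, G3, G4 together cover every element (G1 ∪ G3 ∪ G4 = {a, b, c, d, e, f}); total cost 4 + 7 + 2 = 13.
No covering selection has total cost below 13.

13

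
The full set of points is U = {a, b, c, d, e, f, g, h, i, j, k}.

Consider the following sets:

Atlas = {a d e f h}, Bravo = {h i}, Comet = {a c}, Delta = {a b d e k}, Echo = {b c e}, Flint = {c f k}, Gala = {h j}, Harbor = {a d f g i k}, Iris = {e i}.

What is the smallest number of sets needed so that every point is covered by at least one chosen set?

Take {Echo, Gala, Harbor}. Their union is {a, b, c, d, e, f, g, h, i, j, k}, which is all 11 points.
Only Harbor contains g, so Harbor is forced; the remaining 5 points need at least 2 more sets (each remaining set adds at most 3) — so at least 3 sets are needed, and 3 is optimal.

3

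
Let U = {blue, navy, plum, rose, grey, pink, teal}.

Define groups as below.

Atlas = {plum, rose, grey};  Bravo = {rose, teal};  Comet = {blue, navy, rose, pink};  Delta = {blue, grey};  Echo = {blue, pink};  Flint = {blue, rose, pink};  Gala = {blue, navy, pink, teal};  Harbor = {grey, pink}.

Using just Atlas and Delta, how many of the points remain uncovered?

Union of Atlas, Delta = {blue, plum, rose, grey}.
Not covered: navy, pink, teal — 3 points.

3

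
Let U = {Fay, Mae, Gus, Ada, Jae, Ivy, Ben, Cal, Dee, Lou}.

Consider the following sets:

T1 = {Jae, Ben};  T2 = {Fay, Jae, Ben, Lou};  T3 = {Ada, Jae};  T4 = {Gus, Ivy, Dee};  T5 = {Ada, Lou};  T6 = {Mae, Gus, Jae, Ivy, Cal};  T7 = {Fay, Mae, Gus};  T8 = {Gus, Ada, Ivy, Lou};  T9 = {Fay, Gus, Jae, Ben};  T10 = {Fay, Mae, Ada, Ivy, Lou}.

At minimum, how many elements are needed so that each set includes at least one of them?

The 3 elements {Gus, Ada, Ben} hit every set.
The sets T1, T4, T5 are pairwise disjoint, so any hitting set needs a separate element for each — at least 3. Hence 3 is optimal.

3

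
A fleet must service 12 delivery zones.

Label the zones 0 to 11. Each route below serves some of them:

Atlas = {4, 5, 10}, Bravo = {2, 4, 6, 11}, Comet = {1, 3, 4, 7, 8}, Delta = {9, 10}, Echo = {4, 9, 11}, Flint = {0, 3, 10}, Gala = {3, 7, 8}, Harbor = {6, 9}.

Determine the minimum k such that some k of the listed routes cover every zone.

5

Atlas and Bravo and Comet and Delta and Flint together: Atlas ∪ Bravo ∪ Comet ∪ Delta ∪ Flint = {0, 1, 2, 3, 4, 5, 6, 7, 8, 9, 10, 11} — every zone is covered.
No 4 of the 8 routes cover everything (all 70 combinations miss at least one zone), so 5 is optimal.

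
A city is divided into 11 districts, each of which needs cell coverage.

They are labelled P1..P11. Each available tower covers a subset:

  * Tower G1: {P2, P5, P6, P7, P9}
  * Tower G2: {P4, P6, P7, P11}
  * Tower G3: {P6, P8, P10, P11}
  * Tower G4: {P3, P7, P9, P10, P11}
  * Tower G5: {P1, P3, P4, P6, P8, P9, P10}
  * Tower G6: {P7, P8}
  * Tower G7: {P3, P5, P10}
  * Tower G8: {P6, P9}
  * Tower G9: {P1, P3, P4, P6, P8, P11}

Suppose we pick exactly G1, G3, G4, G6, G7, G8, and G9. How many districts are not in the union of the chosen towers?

0

Union of G1, G3, G4, G6, G7, G8, G9 = {P1, P2, P3, P4, P5, P6, P7, P8, P9, P10, P11} — that's every district, so 0 are uncovered.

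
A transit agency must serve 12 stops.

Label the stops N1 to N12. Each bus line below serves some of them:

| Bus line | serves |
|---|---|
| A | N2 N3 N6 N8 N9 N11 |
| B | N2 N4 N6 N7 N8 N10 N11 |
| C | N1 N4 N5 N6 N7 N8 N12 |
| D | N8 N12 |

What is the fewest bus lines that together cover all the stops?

3

Take {A, B, C}. Their union is {N1, N2, N3, N4, N5, N6, N7, N8, N9, N10, N11, N12}, which is all 12 stops.
Only C contains N1, so C is forced; the remaining 5 stops need at least 2 more bus lines (each remaining bus line adds at most 4) — so at least 3 bus lines are needed, and 3 is optimal.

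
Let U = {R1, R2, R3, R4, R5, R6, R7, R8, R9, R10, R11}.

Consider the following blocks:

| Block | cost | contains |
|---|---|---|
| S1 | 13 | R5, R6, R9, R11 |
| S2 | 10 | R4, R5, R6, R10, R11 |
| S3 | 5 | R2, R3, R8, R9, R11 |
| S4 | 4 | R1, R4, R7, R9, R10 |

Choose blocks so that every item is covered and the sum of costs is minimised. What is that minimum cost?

S2, S3, S4 together cover every item (S2 ∪ S3 ∪ S4 = {R1, R2, R3, R4, R5, R6, R7, R8, R9, R10, R11}); total cost 10 + 5 + 4 = 19.
No covering selection has total cost below 19.

19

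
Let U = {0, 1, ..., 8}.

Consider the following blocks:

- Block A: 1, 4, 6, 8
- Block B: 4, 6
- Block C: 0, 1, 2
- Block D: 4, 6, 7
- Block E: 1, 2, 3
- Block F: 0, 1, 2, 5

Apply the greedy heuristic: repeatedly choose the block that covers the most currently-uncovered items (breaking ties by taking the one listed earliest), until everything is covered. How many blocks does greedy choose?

4

Greedy: pick A (covers 4 new) → pick F (covers 3 new) → pick D (covers 1 new) → pick E (covers 1 new). Total picks: 4.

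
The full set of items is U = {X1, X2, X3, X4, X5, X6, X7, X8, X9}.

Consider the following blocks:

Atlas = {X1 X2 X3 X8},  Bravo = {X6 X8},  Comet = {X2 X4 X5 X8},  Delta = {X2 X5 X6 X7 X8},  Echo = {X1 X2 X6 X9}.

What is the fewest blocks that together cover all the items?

4

Take {Atlas, Comet, Delta, Echo}. Their union is {X1, X2, X3, X4, X5, X6, X7, X8, X9}, which is all 9 items.
No 3 of the 5 blocks cover everything (all 10 combinations miss at least one item), so 4 is optimal.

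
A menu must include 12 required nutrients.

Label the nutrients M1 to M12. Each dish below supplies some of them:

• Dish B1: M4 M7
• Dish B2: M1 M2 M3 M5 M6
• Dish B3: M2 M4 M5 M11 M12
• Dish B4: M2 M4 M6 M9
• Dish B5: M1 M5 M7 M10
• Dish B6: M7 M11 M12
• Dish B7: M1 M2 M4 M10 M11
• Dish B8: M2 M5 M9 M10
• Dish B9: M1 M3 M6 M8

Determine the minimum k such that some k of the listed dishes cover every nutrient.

4

Take {B4, B6, B8, B9}. Their union is {M1, M2, M3, M4, M5, M6, M7, M8, M9, M10, M11, M12}, which is all 12 nutrients.
No 3 of the 9 dishes cover everything (all 84 combinations miss at least one nutrient), so 4 is optimal.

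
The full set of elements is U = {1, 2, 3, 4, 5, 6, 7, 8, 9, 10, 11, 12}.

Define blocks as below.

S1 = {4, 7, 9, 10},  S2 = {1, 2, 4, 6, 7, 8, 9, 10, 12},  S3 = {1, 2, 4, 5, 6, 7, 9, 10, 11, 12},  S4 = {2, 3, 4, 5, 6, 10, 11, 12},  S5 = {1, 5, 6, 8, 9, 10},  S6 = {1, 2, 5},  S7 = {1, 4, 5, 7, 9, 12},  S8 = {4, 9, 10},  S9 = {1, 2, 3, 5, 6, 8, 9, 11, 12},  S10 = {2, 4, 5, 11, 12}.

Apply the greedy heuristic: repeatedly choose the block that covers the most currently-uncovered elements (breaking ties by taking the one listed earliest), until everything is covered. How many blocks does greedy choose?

2

Greedy: pick S3 (covers 10 new) → pick S9 (covers 2 new). Total picks: 2.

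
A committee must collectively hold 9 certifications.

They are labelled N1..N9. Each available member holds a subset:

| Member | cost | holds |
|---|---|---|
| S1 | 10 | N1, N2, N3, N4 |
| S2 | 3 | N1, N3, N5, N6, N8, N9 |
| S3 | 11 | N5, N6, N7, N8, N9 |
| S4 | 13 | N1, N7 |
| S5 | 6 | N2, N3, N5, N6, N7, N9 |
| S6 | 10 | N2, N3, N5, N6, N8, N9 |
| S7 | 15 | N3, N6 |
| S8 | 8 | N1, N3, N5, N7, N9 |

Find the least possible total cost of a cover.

S1, S2, S5 together cover every certification (S1 ∪ S2 ∪ S5 = {N1, N2, N3, N4, N5, N6, N7, N8, N9}); total cost 10 + 3 + 6 = 19.
No covering selection has total cost below 19.

19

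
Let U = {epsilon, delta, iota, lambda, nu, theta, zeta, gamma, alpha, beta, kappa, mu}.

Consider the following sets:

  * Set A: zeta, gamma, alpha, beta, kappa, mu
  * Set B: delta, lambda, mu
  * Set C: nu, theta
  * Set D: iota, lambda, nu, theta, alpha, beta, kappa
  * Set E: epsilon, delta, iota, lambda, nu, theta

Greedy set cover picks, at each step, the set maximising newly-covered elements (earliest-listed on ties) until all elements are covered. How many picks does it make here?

3

Greedy: pick D (covers 7 new) → pick A (covers 3 new) → pick E (covers 2 new). Total picks: 3.
(The true minimum cover uses only 2 sets, so greedy is not optimal here.)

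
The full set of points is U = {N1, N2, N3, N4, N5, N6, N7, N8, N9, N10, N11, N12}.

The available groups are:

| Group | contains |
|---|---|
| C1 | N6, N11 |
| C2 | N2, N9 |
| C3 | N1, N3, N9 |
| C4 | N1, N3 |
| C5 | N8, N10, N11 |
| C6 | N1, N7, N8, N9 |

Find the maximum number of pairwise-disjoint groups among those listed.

3

C1, C2, C4 are pairwise disjoint (C1={N6,N11}; C2={N2,N9}; C4={N1,N3}).
Every remaining group overlaps one of these, and no 4 of the listed groups are pairwise disjoint, so 3 is the maximum.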